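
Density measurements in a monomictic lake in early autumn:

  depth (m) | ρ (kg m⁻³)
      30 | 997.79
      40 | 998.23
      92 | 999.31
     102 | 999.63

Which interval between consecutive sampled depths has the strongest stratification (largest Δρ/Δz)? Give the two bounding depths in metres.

30–40 m

Compute the density gradient over each adjacent pair:
  30–40 m: Δρ/Δz = 0.44/10 = 0.044 kg m⁻⁴
  40–92 m: Δρ/Δz = 1.08/52 = 0.021 kg m⁻⁴
  92–102 m: Δρ/Δz = 0.32/10 = 0.032 kg m⁻⁴
The largest gradient is in the 30–40 m interval — the pycnocline.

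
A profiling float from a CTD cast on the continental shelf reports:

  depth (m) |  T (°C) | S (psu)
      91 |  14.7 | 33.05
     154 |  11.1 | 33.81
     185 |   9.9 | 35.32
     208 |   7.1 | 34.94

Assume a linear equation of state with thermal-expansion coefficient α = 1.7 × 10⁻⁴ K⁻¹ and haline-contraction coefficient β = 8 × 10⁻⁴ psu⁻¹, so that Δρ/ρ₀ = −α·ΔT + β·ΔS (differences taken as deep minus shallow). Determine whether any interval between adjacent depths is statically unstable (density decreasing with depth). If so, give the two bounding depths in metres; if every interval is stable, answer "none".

Evaluate Δρ/ρ₀ = −αΔT + βΔS across each adjacent pair:
  91–154 m: −αΔT+βΔS = −(1.7 × 10⁻⁴)(-3.6)+(8 × 10⁻⁴)(+0.76) = 1.2 × 10⁻³ → stable
  154–185 m: −αΔT+βΔS = −(1.7 × 10⁻⁴)(-1.2)+(8 × 10⁻⁴)(+1.51) = 1.4 × 10⁻³ → stable
  185–208 m: −αΔT+βΔS = −(1.7 × 10⁻⁴)(-2.8)+(8 × 10⁻⁴)(-0.38) = 1.7 × 10⁻⁴ → stable
Every interval has Δρ > 0: the column is stably stratified throughout.

none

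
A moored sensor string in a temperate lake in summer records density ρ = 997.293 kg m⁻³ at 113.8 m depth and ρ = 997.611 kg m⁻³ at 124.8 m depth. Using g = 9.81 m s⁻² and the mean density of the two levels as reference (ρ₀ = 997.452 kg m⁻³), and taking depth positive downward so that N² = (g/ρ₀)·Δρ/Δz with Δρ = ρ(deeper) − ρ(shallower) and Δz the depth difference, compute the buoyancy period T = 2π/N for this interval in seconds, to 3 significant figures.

373 s

Δρ = 997.611 − 997.293 = 0.318 kg m⁻³ over Δz = 124.8 − 113.8 = 11 m.
N² = (9.81/997.452) × (0.318/11) = 2.8432 × 10⁻⁴ s⁻².
N = √(2.8432 × 10⁻⁴) = 0.016862 rad s⁻¹, so T = 2π/N = 372.62 s ≈ 373 s.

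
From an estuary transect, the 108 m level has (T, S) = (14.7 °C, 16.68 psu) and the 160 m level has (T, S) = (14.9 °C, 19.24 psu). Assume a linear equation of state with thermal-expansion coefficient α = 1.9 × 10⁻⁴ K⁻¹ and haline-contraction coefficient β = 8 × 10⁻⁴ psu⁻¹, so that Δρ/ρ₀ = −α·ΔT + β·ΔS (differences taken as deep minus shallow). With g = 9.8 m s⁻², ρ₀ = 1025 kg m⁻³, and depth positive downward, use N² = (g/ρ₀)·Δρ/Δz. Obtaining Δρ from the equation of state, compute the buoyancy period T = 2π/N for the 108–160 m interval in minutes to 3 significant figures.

ΔT = +0.2 K, ΔS = +2.56 psu (deep − shallow).
Δρ/ρ₀ = −αΔT + βΔS = -3.80 × 10⁻⁵ + 2.048 × 10⁻³ = 2.01 × 10⁻³, so Δρ ≈ 2.060 kg m⁻³.
N² = (g/ρ₀)·Δρ/Δz = g·(Δρ/ρ₀)/Δz = 9.8 × 2.01 × 10⁻³ / 52 = 3.7881 × 10⁻⁴ s⁻².
N = √(3.7881 × 10⁻⁴) = 0.019463 rad s⁻¹ → T = 2π/N = 322.83 s = 5.3805 min ≈ 5.38 min.

5.38 min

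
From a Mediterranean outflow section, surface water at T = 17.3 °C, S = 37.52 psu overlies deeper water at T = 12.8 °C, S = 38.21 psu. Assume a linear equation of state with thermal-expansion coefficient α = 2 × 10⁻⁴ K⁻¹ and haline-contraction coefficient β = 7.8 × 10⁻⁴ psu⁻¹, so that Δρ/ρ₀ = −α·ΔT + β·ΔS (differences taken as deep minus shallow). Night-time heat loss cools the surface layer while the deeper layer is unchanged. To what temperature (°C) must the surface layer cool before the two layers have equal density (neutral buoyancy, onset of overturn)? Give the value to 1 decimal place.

Neutral buoyancy requires Δρ = 0, i.e. −α(T_deep − T_surf′) + β(S_deep − S_surf) = 0.
T_surf′ = T_deep − (β/α)·ΔS = 12.8 − (7.8 × 10⁻⁴/2 × 10⁻⁴)·(+0.69) = 10.109 °C.
Cooling required: 17.3 − (10.109) = 7.191 °C.

10.1 °C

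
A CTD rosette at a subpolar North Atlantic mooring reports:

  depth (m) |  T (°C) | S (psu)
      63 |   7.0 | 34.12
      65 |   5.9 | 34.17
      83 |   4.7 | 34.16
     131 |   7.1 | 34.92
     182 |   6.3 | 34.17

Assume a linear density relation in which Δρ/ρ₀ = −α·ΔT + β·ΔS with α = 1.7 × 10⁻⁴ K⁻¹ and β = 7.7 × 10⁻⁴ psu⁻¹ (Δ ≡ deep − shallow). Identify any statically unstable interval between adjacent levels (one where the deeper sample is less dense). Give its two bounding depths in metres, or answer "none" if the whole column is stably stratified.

Evaluate Δρ/ρ₀ = −αΔT + βΔS across each adjacent pair:
  63–65 m: −αΔT+βΔS = −(1.7 × 10⁻⁴)(-1.1)+(7.7 × 10⁻⁴)(+0.05) = 2.3 × 10⁻⁴ → stable
  65–83 m: −αΔT+βΔS = −(1.7 × 10⁻⁴)(-1.2)+(7.7 × 10⁻⁴)(-0.01) = 2.0 × 10⁻⁴ → stable
  83–131 m: −αΔT+βΔS = −(1.7 × 10⁻⁴)(+2.4)+(7.7 × 10⁻⁴)(+0.76) = 1.8 × 10⁻⁴ → stable
  131–182 m: −αΔT+βΔS = −(1.7 × 10⁻⁴)(-0.8)+(7.7 × 10⁻⁴)(-0.75) = -4.4 × 10⁻⁴ → UNSTABLE
The 131–182 m interval has Δρ < 0: lighter water underlies denser water.

131–182 m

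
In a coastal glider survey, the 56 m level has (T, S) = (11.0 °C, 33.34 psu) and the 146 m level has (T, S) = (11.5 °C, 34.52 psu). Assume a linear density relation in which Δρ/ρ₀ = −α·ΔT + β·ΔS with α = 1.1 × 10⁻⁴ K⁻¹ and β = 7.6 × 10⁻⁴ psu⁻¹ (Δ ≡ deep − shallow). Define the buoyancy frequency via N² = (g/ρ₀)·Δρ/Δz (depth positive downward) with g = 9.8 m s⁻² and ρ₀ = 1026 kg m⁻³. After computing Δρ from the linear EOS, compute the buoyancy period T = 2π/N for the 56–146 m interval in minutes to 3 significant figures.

ΔT = +0.5 K, ΔS = +1.18 psu (deep − shallow).
Δρ/ρ₀ = −αΔT + βΔS = -5.50 × 10⁻⁵ + 8.968 × 10⁻⁴ = 8.418 × 10⁻⁴, so Δρ ≈ 0.8637 kg m⁻³.
N² = (g/ρ₀)·Δρ/Δz = g·(Δρ/ρ₀)/Δz = 9.8 × 8.418 × 10⁻⁴ / 90 = 9.1663 × 10⁻⁵ s⁻².
N = √(9.1663 × 10⁻⁵) = 9.5741 × 10⁻³ rad s⁻¹ → T = 2π/N = 656.27 s = 10.938 min ≈ 10.9 min.

10.9 min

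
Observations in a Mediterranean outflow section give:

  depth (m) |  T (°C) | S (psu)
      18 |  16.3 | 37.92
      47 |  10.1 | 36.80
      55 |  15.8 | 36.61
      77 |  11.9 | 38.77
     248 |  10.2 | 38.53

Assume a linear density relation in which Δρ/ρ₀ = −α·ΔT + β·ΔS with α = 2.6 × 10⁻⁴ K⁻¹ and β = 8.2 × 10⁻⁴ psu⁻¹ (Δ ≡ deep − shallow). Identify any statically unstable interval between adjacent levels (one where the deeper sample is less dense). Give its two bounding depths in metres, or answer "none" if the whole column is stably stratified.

Evaluate Δρ/ρ₀ = −αΔT + βΔS across each adjacent pair:
  18–47 m: −αΔT+βΔS = −(2.6 × 10⁻⁴)(-6.2)+(8.2 × 10⁻⁴)(-1.12) = 6.9 × 10⁻⁴ → stable
  47–55 m: −αΔT+βΔS = −(2.6 × 10⁻⁴)(+5.7)+(8.2 × 10⁻⁴)(-0.19) = -1.6 × 10⁻³ → UNSTABLE
  55–77 m: −αΔT+βΔS = −(2.6 × 10⁻⁴)(-3.9)+(8.2 × 10⁻⁴)(+2.16) = 2.8 × 10⁻³ → stable
  77–248 m: −αΔT+βΔS = −(2.6 × 10⁻⁴)(-1.7)+(8.2 × 10⁻⁴)(-0.24) = 2.5 × 10⁻⁴ → stable
The 47–55 m interval has Δρ < 0: lighter water underlies denser water.

47–55 m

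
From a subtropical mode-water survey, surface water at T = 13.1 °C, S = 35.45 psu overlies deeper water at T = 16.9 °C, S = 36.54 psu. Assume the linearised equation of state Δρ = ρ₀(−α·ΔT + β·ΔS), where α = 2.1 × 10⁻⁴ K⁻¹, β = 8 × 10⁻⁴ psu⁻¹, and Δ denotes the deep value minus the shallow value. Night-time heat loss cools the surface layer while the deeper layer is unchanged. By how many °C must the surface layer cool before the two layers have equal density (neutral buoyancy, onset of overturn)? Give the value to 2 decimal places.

0.35 °C

Neutral buoyancy requires Δρ = 0, i.e. −α(T_deep − T_surf′) + β(S_deep − S_surf) = 0.
T_surf′ = T_deep − (β/α)·ΔS = 16.9 − (8 × 10⁻⁴/2.1 × 10⁻⁴)·(+1.09) = 12.7476 °C.
Cooling required: 13.1 − (12.7476) = 0.3524 °C.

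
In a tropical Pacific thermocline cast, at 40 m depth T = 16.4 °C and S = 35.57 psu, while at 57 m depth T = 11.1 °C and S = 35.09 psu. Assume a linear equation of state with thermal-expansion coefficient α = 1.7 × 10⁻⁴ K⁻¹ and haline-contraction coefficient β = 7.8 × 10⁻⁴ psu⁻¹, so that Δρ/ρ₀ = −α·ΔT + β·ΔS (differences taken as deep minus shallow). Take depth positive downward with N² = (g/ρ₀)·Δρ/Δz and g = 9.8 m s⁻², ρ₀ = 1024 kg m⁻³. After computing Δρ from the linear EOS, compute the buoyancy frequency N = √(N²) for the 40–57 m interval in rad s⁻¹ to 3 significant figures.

ΔT = -5.3 K, ΔS = -0.48 psu (deep − shallow).
Δρ/ρ₀ = −αΔT + βΔS = 9.01 × 10⁻⁴ − 3.744 × 10⁻⁴ = 5.266 × 10⁻⁴, so Δρ ≈ 0.5392 kg m⁻³.
N² = (g/ρ₀)·Δρ/Δz = g·(Δρ/ρ₀)/Δz = 9.8 × 5.266 × 10⁻⁴ / 17 = 3.0357 × 10⁻⁴ s⁻².
N = √(3.0357 × 10⁻⁴) = 0.017423 rad s⁻¹ ≈ 0.0174 rad s⁻¹.

0.0174 rad s⁻¹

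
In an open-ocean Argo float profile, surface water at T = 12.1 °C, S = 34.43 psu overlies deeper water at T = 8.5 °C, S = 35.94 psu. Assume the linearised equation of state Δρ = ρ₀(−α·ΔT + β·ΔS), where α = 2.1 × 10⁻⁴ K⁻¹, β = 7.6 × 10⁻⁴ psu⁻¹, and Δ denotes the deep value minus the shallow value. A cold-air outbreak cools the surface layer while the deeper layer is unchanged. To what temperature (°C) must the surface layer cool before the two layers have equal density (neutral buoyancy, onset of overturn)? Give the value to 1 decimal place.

Neutral buoyancy requires Δρ = 0, i.e. −α(T_deep − T_surf′) + β(S_deep − S_surf) = 0.
T_surf′ = T_deep − (β/α)·ΔS = 8.5 − (7.6 × 10⁻⁴/2.1 × 10⁻⁴)·(+1.51) = 3.035 °C.
Cooling required: 12.1 − (3.035) = 9.065 °C.

3.0 °C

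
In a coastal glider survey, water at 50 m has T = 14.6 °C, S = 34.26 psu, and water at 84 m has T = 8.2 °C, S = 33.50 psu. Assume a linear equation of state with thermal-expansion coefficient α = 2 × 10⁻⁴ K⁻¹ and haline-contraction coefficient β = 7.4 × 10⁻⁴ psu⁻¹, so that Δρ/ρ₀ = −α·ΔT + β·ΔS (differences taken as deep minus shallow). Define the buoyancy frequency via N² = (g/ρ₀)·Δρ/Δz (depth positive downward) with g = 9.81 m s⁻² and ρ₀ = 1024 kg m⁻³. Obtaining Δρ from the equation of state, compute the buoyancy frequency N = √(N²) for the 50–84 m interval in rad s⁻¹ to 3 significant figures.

0.0144 rad s⁻¹

ΔT = -6.4 K, ΔS = -0.76 psu (deep − shallow).
Δρ/ρ₀ = −αΔT + βΔS = 1.28 × 10⁻³ − 5.624 × 10⁻⁴ = 7.176 × 10⁻⁴, so Δρ ≈ 0.7348 kg m⁻³.
N² = (g/ρ₀)·Δρ/Δz = g·(Δρ/ρ₀)/Δz = 9.81 × 7.176 × 10⁻⁴ / 34 = 2.0705 × 10⁻⁴ s⁻².
N = √(2.0705 × 10⁻⁴) = 0.014389 rad s⁻¹ ≈ 0.0144 rad s⁻¹.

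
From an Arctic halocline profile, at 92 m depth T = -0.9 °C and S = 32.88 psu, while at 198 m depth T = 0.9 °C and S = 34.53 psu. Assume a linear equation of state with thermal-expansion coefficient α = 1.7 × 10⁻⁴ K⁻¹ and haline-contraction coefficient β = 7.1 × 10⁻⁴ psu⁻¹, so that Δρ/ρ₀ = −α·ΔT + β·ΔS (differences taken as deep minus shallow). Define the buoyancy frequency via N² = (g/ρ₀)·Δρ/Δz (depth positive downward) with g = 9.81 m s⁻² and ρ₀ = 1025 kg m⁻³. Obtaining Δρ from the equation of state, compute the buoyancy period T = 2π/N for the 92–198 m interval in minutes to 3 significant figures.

11.7 min

ΔT = +1.8 K, ΔS = +1.65 psu (deep − shallow).
Δρ/ρ₀ = −αΔT + βΔS = -3.06 × 10⁻⁴ + 1.1715 × 10⁻³ = 8.655 × 10⁻⁴, so Δρ ≈ 0.8871 kg m⁻³.
N² = (g/ρ₀)·Δρ/Δz = g·(Δρ/ρ₀)/Δz = 9.81 × 8.655 × 10⁻⁴ / 106 = 8.0100 × 10⁻⁵ s⁻².
N = √(8.0100 × 10⁻⁵) = 8.9499 × 10⁻³ rad s⁻¹ → T = 2π/N = 702.04 s = 11.701 min ≈ 11.7 min.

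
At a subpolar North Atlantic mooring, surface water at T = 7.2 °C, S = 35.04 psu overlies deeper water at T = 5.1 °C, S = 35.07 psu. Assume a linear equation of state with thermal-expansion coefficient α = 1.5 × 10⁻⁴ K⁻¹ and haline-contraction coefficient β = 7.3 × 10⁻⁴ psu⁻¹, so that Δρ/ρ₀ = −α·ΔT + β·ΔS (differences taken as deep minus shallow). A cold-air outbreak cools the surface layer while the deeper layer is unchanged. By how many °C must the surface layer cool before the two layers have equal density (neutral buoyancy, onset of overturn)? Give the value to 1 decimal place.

2.2 °C

Neutral buoyancy requires Δρ = 0, i.e. −α(T_deep − T_surf′) + β(S_deep − S_surf) = 0.
T_surf′ = T_deep − (β/α)·ΔS = 5.1 − (7.3 × 10⁻⁴/1.5 × 10⁻⁴)·(+0.03) = 4.954 °C.
Cooling required: 7.2 − (4.954) = 2.246 °C.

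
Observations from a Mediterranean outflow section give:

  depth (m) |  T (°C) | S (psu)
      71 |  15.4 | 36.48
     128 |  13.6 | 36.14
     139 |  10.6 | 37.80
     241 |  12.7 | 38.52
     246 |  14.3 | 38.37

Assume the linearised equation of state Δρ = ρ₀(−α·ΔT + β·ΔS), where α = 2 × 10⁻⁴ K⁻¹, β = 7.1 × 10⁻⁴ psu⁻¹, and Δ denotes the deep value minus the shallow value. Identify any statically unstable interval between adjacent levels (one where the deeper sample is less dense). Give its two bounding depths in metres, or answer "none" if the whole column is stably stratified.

241–246 m

Evaluate Δρ/ρ₀ = −αΔT + βΔS across each adjacent pair:
  71–128 m: −αΔT+βΔS = −(2 × 10⁻⁴)(-1.8)+(7.1 × 10⁻⁴)(-0.34) = 1.2 × 10⁻⁴ → stable
  128–139 m: −αΔT+βΔS = −(2 × 10⁻⁴)(-3.0)+(7.1 × 10⁻⁴)(+1.66) = 1.8 × 10⁻³ → stable
  139–241 m: −αΔT+βΔS = −(2 × 10⁻⁴)(+2.1)+(7.1 × 10⁻⁴)(+0.72) = 9.1 × 10⁻⁵ → stable
  241–246 m: −αΔT+βΔS = −(2 × 10⁻⁴)(+1.6)+(7.1 × 10⁻⁴)(-0.15) = -4.3 × 10⁻⁴ → UNSTABLE
The 241–246 m interval has Δρ < 0: lighter water underlies denser water.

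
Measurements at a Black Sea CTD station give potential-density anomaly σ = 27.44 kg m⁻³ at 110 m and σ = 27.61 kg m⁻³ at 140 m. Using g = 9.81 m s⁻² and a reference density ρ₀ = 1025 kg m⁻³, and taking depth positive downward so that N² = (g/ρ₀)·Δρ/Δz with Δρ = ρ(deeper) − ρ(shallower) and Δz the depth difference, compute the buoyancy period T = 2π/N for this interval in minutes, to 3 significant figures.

14.2 min

Δρ = 1027.61 − 1027.44 = 0.17 kg m⁻³ over Δz = 140 − 110 = 30 m.
N² = (9.81/1025) × (0.17/30) = 5.4234 × 10⁻⁵ s⁻².
N = √(5.4234 × 10⁻⁵) = 7.3644 × 10⁻³ rad s⁻¹, so T = 2π/N = 853.18 s = 14.220 min ≈ 14.2 min.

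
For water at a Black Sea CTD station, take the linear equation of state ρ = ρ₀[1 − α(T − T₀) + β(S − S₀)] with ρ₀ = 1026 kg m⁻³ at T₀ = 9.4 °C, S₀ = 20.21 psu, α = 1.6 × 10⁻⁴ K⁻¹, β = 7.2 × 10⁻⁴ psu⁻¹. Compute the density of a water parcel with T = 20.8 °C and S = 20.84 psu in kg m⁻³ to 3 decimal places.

1024.594 kg m⁻³

T − T₀ = +11.4 K, S − S₀ = +0.63 psu.
Bracket = 1 − α·(+11.4) + β·(+0.63) = 1 + (-1.3704 × 10⁻³) = 0.9986296.
ρ = 1026 × 0.9986296 = 1024.594 kg m⁻³.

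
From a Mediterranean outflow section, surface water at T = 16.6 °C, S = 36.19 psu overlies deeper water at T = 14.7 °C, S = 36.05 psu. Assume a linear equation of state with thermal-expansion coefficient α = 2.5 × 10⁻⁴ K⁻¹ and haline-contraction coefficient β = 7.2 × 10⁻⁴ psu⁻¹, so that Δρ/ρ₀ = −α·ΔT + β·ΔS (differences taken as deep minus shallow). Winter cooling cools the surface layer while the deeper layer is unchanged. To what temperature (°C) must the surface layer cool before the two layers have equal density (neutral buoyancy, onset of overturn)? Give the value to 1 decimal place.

Neutral buoyancy requires Δρ = 0, i.e. −α(T_deep − T_surf′) + β(S_deep − S_surf) = 0.
T_surf′ = T_deep − (β/α)·ΔS = 14.7 − (7.2 × 10⁻⁴/2.5 × 10⁻⁴)·(-0.14) = 15.103 °C.
Cooling required: 16.6 − (15.103) = 1.497 °C.

15.1 °C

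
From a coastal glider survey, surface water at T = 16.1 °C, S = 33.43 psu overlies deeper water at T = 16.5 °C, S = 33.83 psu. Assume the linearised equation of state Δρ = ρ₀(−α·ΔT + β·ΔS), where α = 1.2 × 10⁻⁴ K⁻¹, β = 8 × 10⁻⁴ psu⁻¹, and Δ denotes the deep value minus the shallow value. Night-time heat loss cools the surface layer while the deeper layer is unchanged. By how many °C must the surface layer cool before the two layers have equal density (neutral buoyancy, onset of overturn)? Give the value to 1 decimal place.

Neutral buoyancy requires Δρ = 0, i.e. −α(T_deep − T_surf′) + β(S_deep − S_surf) = 0.
T_surf′ = T_deep − (β/α)·ΔS = 16.5 − (8 × 10⁻⁴/1.2 × 10⁻⁴)·(+0.40) = 13.833 °C.
Cooling required: 16.1 − (13.833) = 2.267 °C.

2.3 °C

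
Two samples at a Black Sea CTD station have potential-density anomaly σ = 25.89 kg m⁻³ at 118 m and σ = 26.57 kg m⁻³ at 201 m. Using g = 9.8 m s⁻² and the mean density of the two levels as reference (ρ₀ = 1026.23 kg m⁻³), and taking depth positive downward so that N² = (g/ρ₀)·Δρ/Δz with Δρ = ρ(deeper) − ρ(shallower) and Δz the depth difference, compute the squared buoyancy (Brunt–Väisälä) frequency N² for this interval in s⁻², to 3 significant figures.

7.82 × 10⁻⁵ s⁻²

Δρ = 1026.57 − 1025.89 = 0.68 kg m⁻³ over Δz = 201 − 118 = 83 m.
N² = (9.8/1026.23) × (0.68/83) = 7.8237 × 10⁻⁵ s⁻² ≈ 7.82 × 10⁻⁵ s⁻².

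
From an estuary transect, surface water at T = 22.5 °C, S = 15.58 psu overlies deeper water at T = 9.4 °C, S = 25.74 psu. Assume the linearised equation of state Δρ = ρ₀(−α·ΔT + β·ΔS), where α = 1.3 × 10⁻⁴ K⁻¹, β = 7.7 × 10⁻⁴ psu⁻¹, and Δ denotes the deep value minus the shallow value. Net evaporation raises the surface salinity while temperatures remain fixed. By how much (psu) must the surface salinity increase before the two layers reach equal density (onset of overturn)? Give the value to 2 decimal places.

12.37 psu

Neutral buoyancy requires −α(T_deep − T_surf) + β(S_deep − S_surf′) = 0.
S_surf′ = S_deep − (α/β)·ΔT = 25.74 − (1.3 × 10⁻⁴/7.7 × 10⁻⁴)·(-13.1) = 27.9517 psu.
Increase required: 27.9517 − 15.58 = 12.3717 psu.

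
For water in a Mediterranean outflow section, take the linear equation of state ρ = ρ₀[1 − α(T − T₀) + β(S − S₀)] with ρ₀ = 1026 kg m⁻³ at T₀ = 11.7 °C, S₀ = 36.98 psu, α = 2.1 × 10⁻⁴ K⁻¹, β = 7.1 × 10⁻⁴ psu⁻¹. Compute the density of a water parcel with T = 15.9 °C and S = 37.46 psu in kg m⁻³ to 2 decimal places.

1025.44 kg m⁻³

T − T₀ = +4.2 K, S − S₀ = +0.48 psu.
Bracket = 1 − α·(+4.2) + β·(+0.48) = 1 + (-5.412 × 10⁻⁴) = 0.9994588.
ρ = 1026 × 0.9994588 = 1025.44 kg m⁻³.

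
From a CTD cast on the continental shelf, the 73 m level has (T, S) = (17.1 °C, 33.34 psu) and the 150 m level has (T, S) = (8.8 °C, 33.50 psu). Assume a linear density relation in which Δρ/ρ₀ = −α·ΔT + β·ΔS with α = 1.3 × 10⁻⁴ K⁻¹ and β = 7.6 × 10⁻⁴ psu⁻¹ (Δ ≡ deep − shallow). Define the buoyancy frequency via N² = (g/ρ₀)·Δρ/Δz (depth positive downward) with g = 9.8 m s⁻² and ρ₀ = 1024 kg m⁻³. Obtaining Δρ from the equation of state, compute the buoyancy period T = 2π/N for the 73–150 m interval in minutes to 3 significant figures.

8.47 min

ΔT = -8.3 K, ΔS = +0.16 psu (deep − shallow).
Δρ/ρ₀ = −αΔT + βΔS = 1.079 × 10⁻³ + 1.216 × 10⁻⁴ = 1.2006 × 10⁻³, so Δρ ≈ 1.229 kg m⁻³.
N² = (g/ρ₀)·Δρ/Δz = g·(Δρ/ρ₀)/Δz = 9.8 × 1.2006 × 10⁻³ / 77 = 1.5280 × 10⁻⁴ s⁻².
N = √(1.5280 × 10⁻⁴) = 0.012361 rad s⁻¹ → T = 2π/N = 508.31 s = 8.4718 min ≈ 8.47 min.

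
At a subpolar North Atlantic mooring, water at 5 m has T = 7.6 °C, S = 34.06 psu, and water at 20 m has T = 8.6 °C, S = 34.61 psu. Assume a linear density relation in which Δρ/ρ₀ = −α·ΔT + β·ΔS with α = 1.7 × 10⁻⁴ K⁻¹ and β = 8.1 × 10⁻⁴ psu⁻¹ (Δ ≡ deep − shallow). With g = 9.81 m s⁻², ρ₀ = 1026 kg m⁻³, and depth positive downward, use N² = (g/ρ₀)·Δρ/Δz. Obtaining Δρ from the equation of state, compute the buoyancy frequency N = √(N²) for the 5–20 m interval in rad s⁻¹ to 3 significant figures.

ΔT = +1.0 K, ΔS = +0.55 psu (deep − shallow).
Δρ/ρ₀ = −αΔT + βΔS = -1.70 × 10⁻⁴ + 4.455 × 10⁻⁴ = 2.755 × 10⁻⁴, so Δρ ≈ 0.2827 kg m⁻³.
N² = (g/ρ₀)·Δρ/Δz = g·(Δρ/ρ₀)/Δz = 9.81 × 2.755 × 10⁻⁴ / 15 = 1.8018 × 10⁻⁴ s⁻².
N = √(1.8018 × 10⁻⁴) = 0.013423 rad s⁻¹ ≈ 0.0134 rad s⁻¹.

0.0134 rad s⁻¹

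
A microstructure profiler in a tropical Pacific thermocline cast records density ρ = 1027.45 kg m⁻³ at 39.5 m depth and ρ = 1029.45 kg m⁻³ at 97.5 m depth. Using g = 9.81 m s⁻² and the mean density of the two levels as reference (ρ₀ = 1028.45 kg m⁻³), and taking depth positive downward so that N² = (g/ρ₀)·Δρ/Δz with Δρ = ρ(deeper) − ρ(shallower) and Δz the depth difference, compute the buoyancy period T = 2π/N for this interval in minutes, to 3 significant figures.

5.77 min

Δρ = 1029.45 − 1027.45 = 2.00 kg m⁻³ over Δz = 97.5 − 39.5 = 58 m.
N² = (9.81/1028.45) × (2.00/58) = 3.2892 × 10⁻⁴ s⁻².
N = √(3.2892 × 10⁻⁴) = 0.018136 rad s⁻¹, so T = 2π/N = 346.45 s = 5.7742 min ≈ 5.77 min.
N² > 0, so the interval is statically stable.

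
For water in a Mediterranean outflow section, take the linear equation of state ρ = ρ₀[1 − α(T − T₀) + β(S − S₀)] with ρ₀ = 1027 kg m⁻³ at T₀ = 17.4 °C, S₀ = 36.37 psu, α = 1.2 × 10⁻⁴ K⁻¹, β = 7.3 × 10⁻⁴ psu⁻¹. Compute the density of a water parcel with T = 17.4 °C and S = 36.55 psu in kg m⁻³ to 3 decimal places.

T − T₀ = +0.0 K, S − S₀ = +0.18 psu.
Bracket = 1 − α·(+0.0) + β·(+0.18) = 1 + (1.314 × 10⁻⁴) = 1.0001314.
ρ = 1027 × 1.0001314 = 1027.135 kg m⁻³.

1027.135 kg m⁻³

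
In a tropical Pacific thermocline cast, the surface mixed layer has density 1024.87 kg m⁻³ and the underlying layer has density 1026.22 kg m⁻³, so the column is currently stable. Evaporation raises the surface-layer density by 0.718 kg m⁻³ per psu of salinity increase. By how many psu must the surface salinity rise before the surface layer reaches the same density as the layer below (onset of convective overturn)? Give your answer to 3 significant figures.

Density deficit of the surface layer: 1026.22 − 1024.87 = 1.35 kg m⁻³.
Required change = 1.35 / 0.718 = 1.88 psu.

1.88 psu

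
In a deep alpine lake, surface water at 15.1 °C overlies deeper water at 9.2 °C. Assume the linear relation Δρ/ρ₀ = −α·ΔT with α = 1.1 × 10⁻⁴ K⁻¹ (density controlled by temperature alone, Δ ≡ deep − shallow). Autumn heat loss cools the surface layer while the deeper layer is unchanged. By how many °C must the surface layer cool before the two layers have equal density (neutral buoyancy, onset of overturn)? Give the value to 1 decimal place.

With temperature the only control, equal density requires T_surf′ = T_deep.
T_surf′ = 9.2 °C.
Cooling required: 15.1 − 9.2 = 5.9 °C.

5.9 °C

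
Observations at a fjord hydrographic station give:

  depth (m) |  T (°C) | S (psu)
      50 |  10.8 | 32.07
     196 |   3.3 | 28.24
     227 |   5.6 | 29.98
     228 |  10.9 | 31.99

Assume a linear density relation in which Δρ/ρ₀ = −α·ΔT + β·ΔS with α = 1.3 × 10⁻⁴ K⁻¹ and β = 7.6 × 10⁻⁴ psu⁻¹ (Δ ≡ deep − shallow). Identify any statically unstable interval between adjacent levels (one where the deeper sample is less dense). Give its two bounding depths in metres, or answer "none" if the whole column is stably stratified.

Evaluate Δρ/ρ₀ = −αΔT + βΔS across each adjacent pair:
  50–196 m: −αΔT+βΔS = −(1.3 × 10⁻⁴)(-7.5)+(7.6 × 10⁻⁴)(-3.83) = -1.9 × 10⁻³ → UNSTABLE
  196–227 m: −αΔT+βΔS = −(1.3 × 10⁻⁴)(+2.3)+(7.6 × 10⁻⁴)(+1.74) = 1.0 × 10⁻³ → stable
  227–228 m: −αΔT+βΔS = −(1.3 × 10⁻⁴)(+5.3)+(7.6 × 10⁻⁴)(+2.01) = 8.4 × 10⁻⁴ → stable
The 50–196 m interval has Δρ < 0: lighter water underlies denser water.

50–196 m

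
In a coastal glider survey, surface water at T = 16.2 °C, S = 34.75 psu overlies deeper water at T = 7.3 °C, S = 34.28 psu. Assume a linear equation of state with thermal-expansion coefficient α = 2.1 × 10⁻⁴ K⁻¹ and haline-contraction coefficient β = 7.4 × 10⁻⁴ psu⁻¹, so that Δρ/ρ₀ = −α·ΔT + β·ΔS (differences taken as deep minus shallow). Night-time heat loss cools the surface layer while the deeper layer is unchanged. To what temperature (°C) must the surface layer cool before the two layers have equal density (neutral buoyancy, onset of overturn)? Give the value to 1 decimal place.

9.0 °C

Neutral buoyancy requires Δρ = 0, i.e. −α(T_deep − T_surf′) + β(S_deep − S_surf) = 0.
T_surf′ = T_deep − (β/α)·ΔS = 7.3 − (7.4 × 10⁻⁴/2.1 × 10⁻⁴)·(-0.47) = 8.956 °C.
Cooling required: 16.2 − (8.956) = 7.244 °C.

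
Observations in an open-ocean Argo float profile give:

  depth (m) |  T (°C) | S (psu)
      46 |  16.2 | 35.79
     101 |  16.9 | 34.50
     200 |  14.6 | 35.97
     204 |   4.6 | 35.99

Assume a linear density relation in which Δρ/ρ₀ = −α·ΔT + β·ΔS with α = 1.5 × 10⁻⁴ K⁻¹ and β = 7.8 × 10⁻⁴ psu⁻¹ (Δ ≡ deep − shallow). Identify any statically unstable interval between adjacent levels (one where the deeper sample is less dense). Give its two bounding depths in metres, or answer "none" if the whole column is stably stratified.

Evaluate Δρ/ρ₀ = −αΔT + βΔS across each adjacent pair:
  46–101 m: −αΔT+βΔS = −(1.5 × 10⁻⁴)(+0.7)+(7.8 × 10⁻⁴)(-1.29) = -1.1 × 10⁻³ → UNSTABLE
  101–200 m: −αΔT+βΔS = −(1.5 × 10⁻⁴)(-2.3)+(7.8 × 10⁻⁴)(+1.47) = 1.5 × 10⁻³ → stable
  200–204 m: −αΔT+βΔS = −(1.5 × 10⁻⁴)(-10.0)+(7.8 × 10⁻⁴)(+0.02) = 1.5 × 10⁻³ → stable
The 46–101 m interval has Δρ < 0: lighter water underlies denser water.

46–101 m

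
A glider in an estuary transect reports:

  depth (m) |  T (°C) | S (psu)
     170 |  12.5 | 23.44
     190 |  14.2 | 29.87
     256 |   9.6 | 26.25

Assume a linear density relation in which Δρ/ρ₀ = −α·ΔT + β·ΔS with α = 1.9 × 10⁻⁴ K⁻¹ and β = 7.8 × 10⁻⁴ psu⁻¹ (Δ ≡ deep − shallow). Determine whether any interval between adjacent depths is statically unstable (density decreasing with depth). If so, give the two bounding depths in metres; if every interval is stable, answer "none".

190–256 m

Evaluate Δρ/ρ₀ = −αΔT + βΔS across each adjacent pair:
  170–190 m: −αΔT+βΔS = −(1.9 × 10⁻⁴)(+1.7)+(7.8 × 10⁻⁴)(+6.43) = 4.7 × 10⁻³ → stable
  190–256 m: −αΔT+βΔS = −(1.9 × 10⁻⁴)(-4.6)+(7.8 × 10⁻⁴)(-3.62) = -1.9 × 10⁻³ → UNSTABLE
The 190–256 m interval has Δρ < 0: lighter water underlies denser water.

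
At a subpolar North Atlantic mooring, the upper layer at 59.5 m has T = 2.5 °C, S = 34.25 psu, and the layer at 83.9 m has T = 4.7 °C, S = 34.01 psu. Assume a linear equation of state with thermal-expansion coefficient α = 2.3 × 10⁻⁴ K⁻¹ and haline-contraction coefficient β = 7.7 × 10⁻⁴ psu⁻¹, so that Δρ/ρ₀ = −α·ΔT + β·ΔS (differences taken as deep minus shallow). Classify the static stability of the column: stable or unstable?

unstable

ΔT = 4.7 − 2.5 = +2.2 K and ΔS = 34.01 − 34.25 = -0.24 psu (deep − shallow).
−αΔT = -5.06 × 10⁻⁴; βΔS = -1.848 × 10⁻⁴; sum Δρ/ρ₀ = -6.908 × 10⁻⁴.
Δρ/ρ₀ < 0, so Δρ < 0: deeper water is lighter → statically unstable; the column would overturn.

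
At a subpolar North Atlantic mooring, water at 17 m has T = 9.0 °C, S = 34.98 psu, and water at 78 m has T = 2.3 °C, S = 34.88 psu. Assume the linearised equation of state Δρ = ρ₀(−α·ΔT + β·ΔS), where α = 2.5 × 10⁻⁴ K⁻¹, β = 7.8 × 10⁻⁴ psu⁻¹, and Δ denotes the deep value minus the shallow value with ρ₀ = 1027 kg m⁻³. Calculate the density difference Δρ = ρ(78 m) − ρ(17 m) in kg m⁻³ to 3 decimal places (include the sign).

+1.640 kg m⁻³

ΔT = -6.7 K, ΔS = -0.10 psu (deep − shallow).
Δρ/ρ₀ = −(2.5 × 10⁻⁴)(-6.7) + (7.8 × 10⁻⁴)(-0.10) = 1.597 × 10⁻³.
Δρ = 1027 × (1.597 × 10⁻³) = +1.640 kg m⁻³.
Positive Δρ: denser below, stable.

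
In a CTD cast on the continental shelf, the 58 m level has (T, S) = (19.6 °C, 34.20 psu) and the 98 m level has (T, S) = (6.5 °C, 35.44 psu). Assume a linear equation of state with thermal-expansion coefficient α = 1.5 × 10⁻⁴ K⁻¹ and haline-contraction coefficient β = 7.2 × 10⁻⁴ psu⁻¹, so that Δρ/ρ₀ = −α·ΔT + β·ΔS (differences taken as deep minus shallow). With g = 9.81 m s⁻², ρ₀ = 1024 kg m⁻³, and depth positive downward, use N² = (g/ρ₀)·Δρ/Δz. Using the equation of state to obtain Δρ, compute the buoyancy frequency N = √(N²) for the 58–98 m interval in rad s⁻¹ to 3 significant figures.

ΔT = -13.1 K, ΔS = +1.24 psu (deep − shallow).
Δρ/ρ₀ = −αΔT + βΔS = 1.965 × 10⁻³ + 8.928 × 10⁻⁴ = 2.8578 × 10⁻³, so Δρ ≈ 2.926 kg m⁻³.
N² = (g/ρ₀)·Δρ/Δz = g·(Δρ/ρ₀)/Δz = 9.81 × 2.8578 × 10⁻³ / 40 = 7.0088 × 10⁻⁴ s⁻².
N = √(7.0088 × 10⁻⁴) = 0.026474 rad s⁻¹ ≈ 0.0265 rad s⁻¹.

0.0265 rad s⁻¹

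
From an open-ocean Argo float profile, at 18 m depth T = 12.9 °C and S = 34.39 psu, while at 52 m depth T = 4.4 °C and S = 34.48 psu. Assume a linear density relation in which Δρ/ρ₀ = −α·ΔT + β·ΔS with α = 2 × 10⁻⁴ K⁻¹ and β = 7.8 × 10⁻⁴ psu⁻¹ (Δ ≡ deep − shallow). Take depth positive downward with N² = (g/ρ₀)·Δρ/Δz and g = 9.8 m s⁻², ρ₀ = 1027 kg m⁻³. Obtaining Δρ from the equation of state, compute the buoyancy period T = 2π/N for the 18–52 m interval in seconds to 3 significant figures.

278 s

ΔT = -8.5 K, ΔS = +0.09 psu (deep − shallow).
Δρ/ρ₀ = −αΔT + βΔS = 1.70 × 10⁻³ + 7.02 × 10⁻⁵ = 1.7702 × 10⁻³, so Δρ ≈ 1.818 kg m⁻³.
N² = (g/ρ₀)·Δρ/Δz = g·(Δρ/ρ₀)/Δz = 9.8 × 1.7702 × 10⁻³ / 34 = 5.1023 × 10⁻⁴ s⁻².
N = √(5.1023 × 10⁻⁴) = 0.022588 rad s⁻¹ → T = 2π/N = 278.16 s ≈ 278 s.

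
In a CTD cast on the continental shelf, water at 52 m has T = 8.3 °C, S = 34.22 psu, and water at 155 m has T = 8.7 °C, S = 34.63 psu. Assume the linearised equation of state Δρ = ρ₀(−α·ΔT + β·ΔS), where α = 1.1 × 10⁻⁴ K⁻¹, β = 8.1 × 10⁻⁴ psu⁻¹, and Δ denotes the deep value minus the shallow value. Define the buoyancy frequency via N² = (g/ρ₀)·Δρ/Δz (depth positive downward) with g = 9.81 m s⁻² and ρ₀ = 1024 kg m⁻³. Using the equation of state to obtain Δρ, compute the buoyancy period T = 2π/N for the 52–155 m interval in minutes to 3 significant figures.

ΔT = +0.4 K, ΔS = +0.41 psu (deep − shallow).
Δρ/ρ₀ = −αΔT + βΔS = -4.40 × 10⁻⁵ + 3.321 × 10⁻⁴ = 2.881 × 10⁻⁴, so Δρ ≈ 0.2950 kg m⁻³.
N² = (g/ρ₀)·Δρ/Δz = g·(Δρ/ρ₀)/Δz = 9.81 × 2.881 × 10⁻⁴ / 103 = 2.7439 × 10⁻⁵ s⁻².
N = √(2.7439 × 10⁻⁵) = 5.2382 × 10⁻³ rad s⁻¹ → T = 2π/N = 1.1995 × 10³ s = 19.992 min ≈ 20.0 min.

20.0 min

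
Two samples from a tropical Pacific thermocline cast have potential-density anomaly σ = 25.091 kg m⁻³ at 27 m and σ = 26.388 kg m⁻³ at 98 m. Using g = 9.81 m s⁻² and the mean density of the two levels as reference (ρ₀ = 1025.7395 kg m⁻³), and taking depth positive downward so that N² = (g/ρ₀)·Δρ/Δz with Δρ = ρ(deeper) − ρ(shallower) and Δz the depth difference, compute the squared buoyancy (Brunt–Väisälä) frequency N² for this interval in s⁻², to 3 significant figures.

Δρ = 1026.388 − 1025.091 = 1.297 kg m⁻³ over Δz = 98 − 27 = 71 m.
N² = (9.81/1025.7395) × (1.297/71) = 1.7471 × 10⁻⁴ s⁻² ≈ 1.75 × 10⁻⁴ s⁻².

1.75 × 10⁻⁴ s⁻²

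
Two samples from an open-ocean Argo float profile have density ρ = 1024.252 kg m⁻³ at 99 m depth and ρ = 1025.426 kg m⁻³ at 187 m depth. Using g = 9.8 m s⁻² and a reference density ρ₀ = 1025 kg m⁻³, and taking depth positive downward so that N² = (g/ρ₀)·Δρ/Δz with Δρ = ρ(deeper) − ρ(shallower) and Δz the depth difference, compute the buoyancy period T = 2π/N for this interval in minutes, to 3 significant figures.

Δρ = 1025.426 − 1024.252 = 1.174 kg m⁻³ over Δz = 187 − 99 = 88 m.
N² = (9.8/1025) × (1.174/88) = 1.2755 × 10⁻⁴ s⁻².
N = √(1.2755 × 10⁻⁴) = 0.011294 rad s⁻¹, so T = 2π/N = 556.33 s = 9.2722 min ≈ 9.27 min.
N² > 0, so the interval is statically stable.

9.27 min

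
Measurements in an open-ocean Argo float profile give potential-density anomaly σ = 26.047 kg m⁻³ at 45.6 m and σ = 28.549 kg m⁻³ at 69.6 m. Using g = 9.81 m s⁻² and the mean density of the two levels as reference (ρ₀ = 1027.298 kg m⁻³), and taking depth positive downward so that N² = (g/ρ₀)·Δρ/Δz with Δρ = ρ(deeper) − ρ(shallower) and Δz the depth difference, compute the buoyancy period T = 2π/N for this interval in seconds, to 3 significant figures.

199 s

Δρ = 1028.549 − 1026.047 = 2.502 kg m⁻³ over Δz = 69.6 − 45.6 = 24 m.
N² = (9.81/1027.298) × (2.502/24) = 9.9552 × 10⁻⁴ s⁻².
N = √(9.9552 × 10⁻⁴) = 0.031552 rad s⁻¹, so T = 2π/N = 199.14 s ≈ 199 s.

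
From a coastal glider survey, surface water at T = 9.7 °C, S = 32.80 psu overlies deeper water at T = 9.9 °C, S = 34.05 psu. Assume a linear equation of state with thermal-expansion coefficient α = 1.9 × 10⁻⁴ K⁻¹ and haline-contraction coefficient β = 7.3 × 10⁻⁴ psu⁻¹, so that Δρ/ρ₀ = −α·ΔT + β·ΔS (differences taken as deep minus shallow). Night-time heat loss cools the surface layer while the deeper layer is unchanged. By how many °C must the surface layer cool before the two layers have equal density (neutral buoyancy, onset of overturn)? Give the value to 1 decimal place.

4.6 °C

Neutral buoyancy requires Δρ = 0, i.e. −α(T_deep − T_surf′) + β(S_deep − S_surf) = 0.
T_surf′ = T_deep − (β/α)·ΔS = 9.9 − (7.3 × 10⁻⁴/1.9 × 10⁻⁴)·(+1.25) = 5.097 °C.
Cooling required: 9.7 − (5.097) = 4.603 °C.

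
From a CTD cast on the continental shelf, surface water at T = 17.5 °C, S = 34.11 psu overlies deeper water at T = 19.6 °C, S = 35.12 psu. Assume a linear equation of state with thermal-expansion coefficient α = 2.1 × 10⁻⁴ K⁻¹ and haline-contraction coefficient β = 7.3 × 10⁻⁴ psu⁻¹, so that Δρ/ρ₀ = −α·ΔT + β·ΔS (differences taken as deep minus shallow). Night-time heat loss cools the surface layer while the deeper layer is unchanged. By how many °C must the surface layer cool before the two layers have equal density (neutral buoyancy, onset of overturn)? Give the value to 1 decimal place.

Neutral buoyancy requires Δρ = 0, i.e. −α(T_deep − T_surf′) + β(S_deep − S_surf) = 0.
T_surf′ = T_deep − (β/α)·ΔS = 19.6 − (7.3 × 10⁻⁴/2.1 × 10⁻⁴)·(+1.01) = 16.089 °C.
Cooling required: 17.5 − (16.089) = 1.411 °C.

1.4 °C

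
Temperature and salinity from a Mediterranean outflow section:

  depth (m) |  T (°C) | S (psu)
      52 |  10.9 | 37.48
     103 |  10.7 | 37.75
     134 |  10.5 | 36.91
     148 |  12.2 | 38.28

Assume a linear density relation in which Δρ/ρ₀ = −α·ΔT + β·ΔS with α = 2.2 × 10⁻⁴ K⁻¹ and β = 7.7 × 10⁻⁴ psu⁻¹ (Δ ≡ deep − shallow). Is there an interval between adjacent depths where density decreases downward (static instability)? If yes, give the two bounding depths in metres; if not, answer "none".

Evaluate Δρ/ρ₀ = −αΔT + βΔS across each adjacent pair:
  52–103 m: −αΔT+βΔS = −(2.2 × 10⁻⁴)(-0.2)+(7.7 × 10⁻⁴)(+0.27) = 2.5 × 10⁻⁴ → stable
  103–134 m: −αΔT+βΔS = −(2.2 × 10⁻⁴)(-0.2)+(7.7 × 10⁻⁴)(-0.84) = -6.0 × 10⁻⁴ → UNSTABLE
  134–148 m: −αΔT+βΔS = −(2.2 × 10⁻⁴)(+1.7)+(7.7 × 10⁻⁴)(+1.37) = 6.8 × 10⁻⁴ → stable
The 103–134 m interval has Δρ < 0: lighter water underlies denser water.

103–134 m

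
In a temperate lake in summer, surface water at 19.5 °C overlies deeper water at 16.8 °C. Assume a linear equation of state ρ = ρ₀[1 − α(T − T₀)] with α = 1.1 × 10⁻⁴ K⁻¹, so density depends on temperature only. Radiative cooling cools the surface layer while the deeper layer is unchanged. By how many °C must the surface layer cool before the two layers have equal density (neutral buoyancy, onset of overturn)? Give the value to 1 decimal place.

With temperature the only control, equal density requires T_surf′ = T_deep.
T_surf′ = 16.8 °C.
Cooling required: 19.5 − 16.8 = 2.7 °C.

2.7 °C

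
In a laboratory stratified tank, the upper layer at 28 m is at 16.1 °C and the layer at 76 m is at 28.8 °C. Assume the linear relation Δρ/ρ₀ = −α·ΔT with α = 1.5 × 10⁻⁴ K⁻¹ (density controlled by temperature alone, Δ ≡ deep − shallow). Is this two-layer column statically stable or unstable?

ΔT = 28.8 − 16.1 = +12.7 K, so Δρ/ρ₀ = −αΔT = -1.905 × 10⁻³.
Δρ/ρ₀ < 0, so Δρ < 0: deeper water is lighter → statically unstable; the column would overturn.

unstable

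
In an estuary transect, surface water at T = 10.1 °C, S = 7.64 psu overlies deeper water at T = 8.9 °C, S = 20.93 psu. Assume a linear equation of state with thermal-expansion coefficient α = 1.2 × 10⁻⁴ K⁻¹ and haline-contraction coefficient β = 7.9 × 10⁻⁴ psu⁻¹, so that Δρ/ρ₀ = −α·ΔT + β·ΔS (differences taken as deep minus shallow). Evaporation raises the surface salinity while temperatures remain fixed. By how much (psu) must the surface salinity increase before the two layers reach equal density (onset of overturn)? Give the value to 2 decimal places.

Neutral buoyancy requires −α(T_deep − T_surf) + β(S_deep − S_surf′) = 0.
S_surf′ = S_deep − (α/β)·ΔT = 20.93 − (1.2 × 10⁻⁴/7.9 × 10⁻⁴)·(-1.2) = 21.1123 psu.
Increase required: 21.1123 − 7.64 = 13.4723 psu.

13.47 psu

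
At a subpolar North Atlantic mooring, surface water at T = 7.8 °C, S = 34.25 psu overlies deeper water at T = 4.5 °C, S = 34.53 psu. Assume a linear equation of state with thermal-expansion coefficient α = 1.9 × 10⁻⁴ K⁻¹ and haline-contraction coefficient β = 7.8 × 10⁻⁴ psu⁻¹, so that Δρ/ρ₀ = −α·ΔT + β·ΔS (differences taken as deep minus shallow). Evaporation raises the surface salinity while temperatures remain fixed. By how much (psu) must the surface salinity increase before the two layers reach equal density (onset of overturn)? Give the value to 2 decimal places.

1.08 psu

Neutral buoyancy requires −α(T_deep − T_surf) + β(S_deep − S_surf′) = 0.
S_surf′ = S_deep − (α/β)·ΔT = 34.53 − (1.9 × 10⁻⁴/7.8 × 10⁻⁴)·(-3.3) = 35.3338 psu.
Increase required: 35.3338 − 34.25 = 1.0838 psu.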